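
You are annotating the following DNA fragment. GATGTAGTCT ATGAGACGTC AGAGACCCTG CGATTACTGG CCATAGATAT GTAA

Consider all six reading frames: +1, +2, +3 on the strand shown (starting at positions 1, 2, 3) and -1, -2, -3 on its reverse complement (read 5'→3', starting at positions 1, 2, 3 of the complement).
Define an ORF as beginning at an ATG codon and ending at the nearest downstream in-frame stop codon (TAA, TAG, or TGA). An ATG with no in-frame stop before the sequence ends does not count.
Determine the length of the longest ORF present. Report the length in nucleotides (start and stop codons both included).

36

Reverse complement (5'→3'): TTACATATCTATGGCCAGTAATCGCAGGGTCTCTGACGTCTCATAGACTACATC
Frame +1: GAT GTA GTC TAT GAG ACG TCA GAG ACC CTG CGA TTA CTG GCC ATA GAT ATG TAA — ATG at 49, stop TAA at 52 → 6 nt.
Frame +2: ATG TAG TCT ATG AGA CGT CAG AGA CCC TGC GAT TAC TGG CCA TAG ATA TGT — ATG at 2, stop TAG at 5 → 6 nt; ATG at 11, stop TAG at 44 → 36 nt.
Frame +3: TGT AGT CTA TGA GAC GTC AGA GAC CCT GCG ATT ACT GGC CAT AGA TAT GTA — no ATG→stop ORF.
Frame -1: TTA CAT ATC TAT GGC CAG TAA TCG CAG GGT CTC TGA CGT CTC ATA GAC TAC ATC — no ATG→stop ORF.
Frame -2: TAC ATA TCT ATG GCC AGT AAT CGC AGG GTC TCT GAC GTC TCA TAG ACT ACA — ATG at 11, stop TAG at 44 → 36 nt.
Frame -3: ACA TAT CTA TGG CCA GTA ATC GCA GGG TCT CTG ACG TCT CAT AGA CTA CAT — no ATG→stop ORF.
Longest: frame +2, positions 11–46, 36 nt = 12 codons = 11 aa. → 36 nucleotides.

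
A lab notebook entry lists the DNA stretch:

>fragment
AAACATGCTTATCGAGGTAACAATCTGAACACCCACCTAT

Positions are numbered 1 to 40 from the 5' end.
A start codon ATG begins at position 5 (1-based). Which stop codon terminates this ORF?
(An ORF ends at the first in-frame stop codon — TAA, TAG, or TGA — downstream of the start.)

TGA

Codons from position 5: ATG (5–7), CTT (8–10), ATC (11–13), GAG (14–16), GTA (17–19), ACA (20–22), ATC (23–25), TGA (26–28).
The first in-frame stop codon is TGA.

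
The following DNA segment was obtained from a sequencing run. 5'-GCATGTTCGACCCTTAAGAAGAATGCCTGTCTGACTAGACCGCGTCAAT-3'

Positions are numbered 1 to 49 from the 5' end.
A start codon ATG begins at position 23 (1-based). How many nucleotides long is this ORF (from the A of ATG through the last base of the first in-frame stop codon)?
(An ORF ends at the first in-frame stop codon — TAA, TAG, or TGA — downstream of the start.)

Codons from position 23: ATG (23–25), CCT (26–28), GTC (29–31), TGA (32–34).
TGA is the first in-frame stop; ORF spans 23–34, 12 nucleotides.

12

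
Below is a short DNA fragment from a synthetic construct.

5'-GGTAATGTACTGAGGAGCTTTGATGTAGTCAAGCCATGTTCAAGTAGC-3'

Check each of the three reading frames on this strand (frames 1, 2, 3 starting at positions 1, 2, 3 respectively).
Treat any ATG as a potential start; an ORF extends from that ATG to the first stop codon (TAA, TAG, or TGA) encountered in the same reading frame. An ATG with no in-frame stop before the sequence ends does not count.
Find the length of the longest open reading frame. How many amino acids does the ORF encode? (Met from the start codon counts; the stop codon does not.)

3

Frame 1: GGT AAT GTA CTG AGG AGC TTT GAT GTA GTC AAG CCA TGT TCA AGT AGC — no ATG→stop ORF.
Frame 2: GTA ATG TAC TGA GGA GCT TTG ATG TAG TCA AGC CAT GTT CAA GTA — ATG at 5, stop TGA at 11 → 9 nt; ATG at 23, stop TAG at 26 → 6 nt.
Frame 3: TAA TGT ACT GAG GAG CTT TGA TGT AGT CAA GCC ATG TTC AAG TAG — ATG at 36, stop TAG at 45 → 12 nt.
Longest: frame 3, positions 36–47, 12 nt = 4 codons = 3 aa. → 3 amino acids.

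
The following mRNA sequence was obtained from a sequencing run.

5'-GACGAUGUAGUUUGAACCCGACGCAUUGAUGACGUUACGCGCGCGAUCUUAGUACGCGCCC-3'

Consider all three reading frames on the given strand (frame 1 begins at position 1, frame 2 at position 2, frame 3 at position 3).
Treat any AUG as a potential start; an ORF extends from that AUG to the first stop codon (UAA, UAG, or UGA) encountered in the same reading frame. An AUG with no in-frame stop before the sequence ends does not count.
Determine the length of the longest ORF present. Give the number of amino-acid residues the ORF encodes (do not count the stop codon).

7

Frame 1: GAC GAU GUA GUU UGA ACC CGA CGC AUU GAU GAC GUU ACG CGC GCG AUC UUA GUA CGC GCC — no AUG→stop ORF.
Frame 2: ACG AUG UAG UUU GAA CCC GAC GCA UUG AUG ACG UUA CGC GCG CGA UCU UAG UAC GCG CCC — AUG at 5, stop UAG at 8 → 6 nt; AUG at 29, stop UAG at 50 → 24 nt.
Frame 3: CGA UGU AGU UUG AAC CCG ACG CAU UGA UGA CGU UAC GCG CGC GAU CUU AGU ACG CGC — no AUG→stop ORF.
Longest: frame 2, positions 29–52, 24 nt = 8 codons = 7 aa. → 7 amino acids.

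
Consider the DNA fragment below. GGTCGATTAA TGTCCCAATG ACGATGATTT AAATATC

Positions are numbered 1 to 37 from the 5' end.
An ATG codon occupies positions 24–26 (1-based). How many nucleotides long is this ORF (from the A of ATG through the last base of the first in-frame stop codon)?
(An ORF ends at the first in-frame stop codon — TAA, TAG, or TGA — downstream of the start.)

9

Codons from position 24: ATG (24–26), ATT (27–29), TAA (30–32).
TAA is the first in-frame stop; ORF spans 24–32, 9 nucleotides.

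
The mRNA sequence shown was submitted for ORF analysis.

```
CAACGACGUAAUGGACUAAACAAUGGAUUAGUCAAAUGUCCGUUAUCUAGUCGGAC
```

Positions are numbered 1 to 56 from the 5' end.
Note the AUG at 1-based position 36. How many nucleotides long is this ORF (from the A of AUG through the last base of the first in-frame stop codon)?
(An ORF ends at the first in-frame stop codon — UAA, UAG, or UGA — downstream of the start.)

Codons from position 36: AUG (36–38), UCC (39–41), GUU (42–44), AUC (45–47), UAG (48–50).
UAG is the first in-frame stop; ORF spans 36–50, 15 nucleotides.

15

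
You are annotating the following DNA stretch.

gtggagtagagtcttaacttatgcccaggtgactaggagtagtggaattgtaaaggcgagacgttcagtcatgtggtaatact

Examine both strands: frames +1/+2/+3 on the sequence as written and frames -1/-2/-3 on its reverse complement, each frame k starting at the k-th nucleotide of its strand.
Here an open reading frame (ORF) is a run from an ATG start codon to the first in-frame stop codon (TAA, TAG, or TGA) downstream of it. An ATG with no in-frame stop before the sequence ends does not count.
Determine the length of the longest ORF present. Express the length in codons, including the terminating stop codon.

18

Reverse complement (5'→3'): AGTATTACCACATGACTGAACGTCTCGCCTTTACAATTCCACTACTCCTAGTCACCTGGGCATAAGTTAAGACTCTACTCCAC
Frame +1: GTG GAG TAG AGT CTT AAC TTA TGC CCA GGT GAC TAG GAG TAG TGG AAT TGT AAA GGC GAG ACG TTC AGT CAT GTG GTA ATA — no ATG→stop ORF.
Frame +2: TGG AGT AGA GTC TTA ACT TAT GCC CAG GTG ACT AGG AGT AGT GGA ATT GTA AAG GCG AGA CGT TCA GTC ATG TGG TAA TAC — ATG at 71, stop TAA at 77 → 9 nt.
Frame +3: GGA GTA GAG TCT TAA CTT ATG CCC AGG TGA CTA GGA GTA GTG GAA TTG TAA AGG CGA GAC GTT CAG TCA TGT GGT AAT ACT — ATG at 21, stop TGA at 30 → 12 nt.
Frame -1: AGT ATT ACC ACA TGA CTG AAC GTC TCG CCT TTA CAA TTC CAC TAC TCC TAG TCA CCT GGG CAT AAG TTA AGA CTC TAC TCC — no ATG→stop ORF.
Frame -2: GTA TTA CCA CAT GAC TGA ACG TCT CGC CTT TAC AAT TCC ACT ACT CCT AGT CAC CTG GGC ATA AGT TAA GAC TCT ACT CCA — no ATG→stop ORF.
Frame -3: TAT TAC CAC ATG ACT GAA CGT CTC GCC TTT ACA ATT CCA CTA CTC CTA GTC ACC TGG GCA TAA GTT AAG ACT CTA CTC CAC — ATG at 12, stop TAA at 63 → 54 nt.
Longest: frame -3, positions 12–65, 54 nt = 18 codons = 17 aa. → 18 codons.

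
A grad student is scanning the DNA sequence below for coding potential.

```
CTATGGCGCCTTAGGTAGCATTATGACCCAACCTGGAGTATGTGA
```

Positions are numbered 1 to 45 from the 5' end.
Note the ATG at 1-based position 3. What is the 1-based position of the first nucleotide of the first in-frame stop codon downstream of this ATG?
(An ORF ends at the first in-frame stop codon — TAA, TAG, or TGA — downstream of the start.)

Codons from position 3: ATG (3–5), GCG (6–8), CCT (9–11), TAG (12–14).
TAG is a stop codon; it begins at position 12.

12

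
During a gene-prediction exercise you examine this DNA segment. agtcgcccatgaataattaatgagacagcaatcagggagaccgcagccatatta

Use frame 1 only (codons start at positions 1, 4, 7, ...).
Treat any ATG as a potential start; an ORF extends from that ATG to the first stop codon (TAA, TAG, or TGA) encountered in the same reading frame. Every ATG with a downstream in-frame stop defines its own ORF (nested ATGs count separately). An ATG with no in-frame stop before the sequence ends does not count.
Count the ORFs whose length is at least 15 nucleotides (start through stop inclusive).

Frame 1: AGT CGC CCA TGA ATA ATT AAT GAG ACA GCA ATC AGG GAG ACC GCA GCC ATA TTA — no ATG→stop ORF.
No ORF reaches 15 nucleotides. Count = 0.

0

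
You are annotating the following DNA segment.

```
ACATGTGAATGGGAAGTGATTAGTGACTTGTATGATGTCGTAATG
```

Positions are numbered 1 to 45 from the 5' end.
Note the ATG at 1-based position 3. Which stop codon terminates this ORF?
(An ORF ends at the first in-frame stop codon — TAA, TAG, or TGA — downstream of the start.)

Codons from position 3: ATG (3–5), TGA (6–8).
The first in-frame stop codon is TGA.

TGA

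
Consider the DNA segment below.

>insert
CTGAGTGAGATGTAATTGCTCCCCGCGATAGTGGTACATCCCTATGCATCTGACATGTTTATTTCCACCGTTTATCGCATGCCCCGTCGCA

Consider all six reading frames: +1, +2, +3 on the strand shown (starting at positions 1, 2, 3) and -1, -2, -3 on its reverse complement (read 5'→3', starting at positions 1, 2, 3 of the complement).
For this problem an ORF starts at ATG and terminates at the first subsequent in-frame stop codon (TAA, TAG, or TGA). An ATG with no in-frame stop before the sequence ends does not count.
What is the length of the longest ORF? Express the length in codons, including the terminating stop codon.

Reverse complement (5'→3'): TGCGACGGGGCATGCGATAAACGGTGGAAATAAACATGTCAGATGCATAGGGATGTACCACTATCGCGGGGAGCAATTACATCTCACTCAG
Frame +1: CTG AGT GAG ATG TAA TTG CTC CCC GCG ATA GTG GTA CAT CCC TAT GCA TCT GAC ATG TTT ATT TCC ACC GTT TAT CGC ATG CCC CGT CGC — ATG at 10, stop TAA at 13 → 6 nt.
Frame +2: TGA GTG AGA TGT AAT TGC TCC CCG CGA TAG TGG TAC ATC CCT ATG CAT CTG ACA TGT TTA TTT CCA CCG TTT ATC GCA TGC CCC GTC GCA — no ATG→stop ORF.
Frame +3: GAG TGA GAT GTA ATT GCT CCC CGC GAT AGT GGT ACA TCC CTA TGC ATC TGA CAT GTT TAT TTC CAC CGT TTA TCG CAT GCC CCG TCG — no ATG→stop ORF.
Frame -1: TGC GAC GGG GCA TGC GAT AAA CGG TGG AAA TAA ACA TGT CAG ATG CAT AGG GAT GTA CCA CTA TCG CGG GGA GCA ATT ACA TCT CAC TCA — no ATG→stop ORF.
Frame -2: GCG ACG GGG CAT GCG ATA AAC GGT GGA AAT AAA CAT GTC AGA TGC ATA GGG ATG TAC CAC TAT CGC GGG GAG CAA TTA CAT CTC ACT CAG — no ATG→stop ORF.
Frame -3: CGA CGG GGC ATG CGA TAA ACG GTG GAA ATA AAC ATG TCA GAT GCA TAG GGA TGT ACC ACT ATC GCG GGG AGC AAT TAC ATC TCA CTC — ATG at 12, stop TAA at 18 → 9 nt; ATG at 36, stop TAG at 48 → 15 nt.
Longest: frame -3, positions 36–50, 15 nt = 5 codons = 4 aa. → 5 codons.

5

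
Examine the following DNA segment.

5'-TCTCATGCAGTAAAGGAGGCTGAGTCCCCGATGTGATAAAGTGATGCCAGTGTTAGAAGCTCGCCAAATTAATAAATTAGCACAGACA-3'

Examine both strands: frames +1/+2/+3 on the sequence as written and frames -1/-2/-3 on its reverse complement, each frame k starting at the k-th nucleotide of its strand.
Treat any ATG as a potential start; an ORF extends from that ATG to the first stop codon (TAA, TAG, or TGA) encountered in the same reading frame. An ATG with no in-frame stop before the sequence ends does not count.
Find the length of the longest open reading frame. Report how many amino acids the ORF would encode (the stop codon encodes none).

2

Reverse complement (5'→3'): TGTCTGTGCTAATTTATTAATTTGGCGAGCTTCTAACACTGGCATCACTTTATCACATCGGGGACTCAGCCTCCTTTACTGCATGAGA
Frame +1: TCT CAT GCA GTA AAG GAG GCT GAG TCC CCG ATG TGA TAA AGT GAT GCC AGT GTT AGA AGC TCG CCA AAT TAA TAA ATT AGC ACA GAC — ATG at 31, stop TGA at 34 → 6 nt.
Frame +2: CTC ATG CAG TAA AGG AGG CTG AGT CCC CGA TGT GAT AAA GTG ATG CCA GTG TTA GAA GCT CGC CAA ATT AAT AAA TTA GCA CAG ACA — ATG at 5, stop TAA at 11 → 9 nt.
Frame +3: TCA TGC AGT AAA GGA GGC TGA GTC CCC GAT GTG ATA AAG TGA TGC CAG TGT TAG AAG CTC GCC AAA TTA ATA AAT TAG CAC AGA — no ATG→stop ORF.
Frame -1: TGT CTG TGC TAA TTT ATT AAT TTG GCG AGC TTC TAA CAC TGG CAT CAC TTT ATC ACA TCG GGG ACT CAG CCT CCT TTA CTG CAT GAG — no ATG→stop ORF.
Frame -2: GTC TGT GCT AAT TTA TTA ATT TGG CGA GCT TCT AAC ACT GGC ATC ACT TTA TCA CAT CGG GGA CTC AGC CTC CTT TAC TGC ATG AGA — no ATG→stop ORF.
Frame -3: TCT GTG CTA ATT TAT TAA TTT GGC GAG CTT CTA ACA CTG GCA TCA CTT TAT CAC ATC GGG GAC TCA GCC TCC TTT ACT GCA TGA — no ATG→stop ORF.
Longest: frame +2, positions 5–13, 9 nt = 3 codons = 2 aa. → 2 amino acids.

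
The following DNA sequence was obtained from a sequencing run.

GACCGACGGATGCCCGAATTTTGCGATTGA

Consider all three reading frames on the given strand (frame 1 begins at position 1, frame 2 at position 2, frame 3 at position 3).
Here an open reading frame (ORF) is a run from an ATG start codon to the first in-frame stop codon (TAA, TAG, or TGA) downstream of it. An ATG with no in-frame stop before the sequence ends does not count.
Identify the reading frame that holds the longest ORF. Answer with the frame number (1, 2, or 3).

Frame 1: GAC CGA CGG ATG CCC GAA TTT TGC GAT TGA — ATG at 10, stop TGA at 28 → 21 nt.
Frame 2: ACC GAC GGA TGC CCG AAT TTT GCG ATT — no ATG→stop ORF.
Frame 3: CCG ACG GAT GCC CGA ATT TTG CGA TTG — no ATG→stop ORF.
Longest ORF is 21 nt in frame 1 (positions 10–30).

1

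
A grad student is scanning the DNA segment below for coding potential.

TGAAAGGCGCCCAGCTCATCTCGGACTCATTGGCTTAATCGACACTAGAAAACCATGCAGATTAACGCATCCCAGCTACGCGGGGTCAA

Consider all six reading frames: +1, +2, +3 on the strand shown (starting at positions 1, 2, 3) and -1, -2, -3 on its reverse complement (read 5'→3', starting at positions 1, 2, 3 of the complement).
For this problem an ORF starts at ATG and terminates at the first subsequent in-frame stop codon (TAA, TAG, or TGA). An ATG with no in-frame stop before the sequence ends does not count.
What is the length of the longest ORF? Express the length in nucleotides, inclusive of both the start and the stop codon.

15

Reverse complement (5'→3'): TTGACCCCGCGTAGCTGGGATGCGTTAATCTGCATGGTTTTCTAGTGTCGATTAAGCCAATGAGTCCGAGATGAGCTGGGCGCCTTTCA
Frame +1: TGA AAG GCG CCC AGC TCA TCT CGG ACT CAT TGG CTT AAT CGA CAC TAG AAA ACC ATG CAG ATT AAC GCA TCC CAG CTA CGC GGG GTC — no ATG→stop ORF.
Frame +2: GAA AGG CGC CCA GCT CAT CTC GGA CTC ATT GGC TTA ATC GAC ACT AGA AAA CCA TGC AGA TTA ACG CAT CCC AGC TAC GCG GGG TCA — no ATG→stop ORF.
Frame +3: AAA GGC GCC CAG CTC ATC TCG GAC TCA TTG GCT TAA TCG ACA CTA GAA AAC CAT GCA GAT TAA CGC ATC CCA GCT ACG CGG GGT CAA — no ATG→stop ORF.
Frame -1: TTG ACC CCG CGT AGC TGG GAT GCG TTA ATC TGC ATG GTT TTC TAG TGT CGA TTA AGC CAA TGA GTC CGA GAT GAG CTG GGC GCC TTT — ATG at 34, stop TAG at 43 → 12 nt.
Frame -2: TGA CCC CGC GTA GCT GGG ATG CGT TAA TCT GCA TGG TTT TCT AGT GTC GAT TAA GCC AAT GAG TCC GAG ATG AGC TGG GCG CCT TTC — ATG at 20, stop TAA at 26 → 9 nt.
Frame -3: GAC CCC GCG TAG CTG GGA TGC GTT AAT CTG CAT GGT TTT CTA GTG TCG ATT AAG CCA ATG AGT CCG AGA TGA GCT GGG CGC CTT TCA — ATG at 60, stop TGA at 72 → 15 nt.
Longest: frame -3, positions 60–74, 15 nt = 5 codons = 4 aa. → 15 nucleotides.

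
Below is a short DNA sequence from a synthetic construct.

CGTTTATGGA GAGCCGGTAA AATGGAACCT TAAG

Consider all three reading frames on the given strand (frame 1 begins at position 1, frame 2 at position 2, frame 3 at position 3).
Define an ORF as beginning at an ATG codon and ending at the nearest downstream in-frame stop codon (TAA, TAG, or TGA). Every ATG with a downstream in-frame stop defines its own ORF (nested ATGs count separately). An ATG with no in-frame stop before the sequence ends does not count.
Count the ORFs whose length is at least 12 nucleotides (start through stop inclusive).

Frame 1: CGT TTA TGG AGA GCC GGT AAA ATG GAA CCT TAA — ATG at 22, stop TAA at 31 → 12 nt.
Frame 2: GTT TAT GGA GAG CCG GTA AAA TGG AAC CTT AAG — no ATG→stop ORF.
Frame 3: TTT ATG GAG AGC CGG TAA AAT GGA ACC TTA — ATG at 6, stop TAA at 18 → 15 nt.
ORFs ≥ 12 nucleotides: frame 1 22–33 (12 nucleotides), frame 3 6–20 (15 nucleotides). Count = 2.

2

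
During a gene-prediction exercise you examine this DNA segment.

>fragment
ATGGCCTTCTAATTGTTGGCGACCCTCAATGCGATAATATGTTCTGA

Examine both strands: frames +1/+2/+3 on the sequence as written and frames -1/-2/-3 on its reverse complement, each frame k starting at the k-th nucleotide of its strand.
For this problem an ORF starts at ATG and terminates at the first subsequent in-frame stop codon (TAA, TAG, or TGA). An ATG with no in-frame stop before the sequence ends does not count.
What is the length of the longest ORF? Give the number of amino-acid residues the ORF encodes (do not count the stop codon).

3

Reverse complement (5'→3'): TCAGAACATATTATCGCATTGAGGGTCGCCAACAATTAGAAGGCCAT
Frame +1: ATG GCC TTC TAA TTG TTG GCG ACC CTC AAT GCG ATA ATA TGT TCT — ATG at 1, stop TAA at 10 → 12 nt.
Frame +2: TGG CCT TCT AAT TGT TGG CGA CCC TCA ATG CGA TAA TAT GTT CTG — ATG at 29, stop TAA at 35 → 9 nt.
Frame +3: GGC CTT CTA ATT GTT GGC GAC CCT CAA TGC GAT AAT ATG TTC TGA — ATG at 39, stop TGA at 45 → 9 nt.
Frame -1: TCA GAA CAT ATT ATC GCA TTG AGG GTC GCC AAC AAT TAG AAG GCC — no ATG→stop ORF.
Frame -2: CAG AAC ATA TTA TCG CAT TGA GGG TCG CCA ACA ATT AGA AGG CCA — no ATG→stop ORF.
Frame -3: AGA ACA TAT TAT CGC ATT GAG GGT CGC CAA CAA TTA GAA GGC CAT — no ATG→stop ORF.
Longest: frame +1, positions 1–12, 12 nt = 4 codons = 3 aa. → 3 amino acids.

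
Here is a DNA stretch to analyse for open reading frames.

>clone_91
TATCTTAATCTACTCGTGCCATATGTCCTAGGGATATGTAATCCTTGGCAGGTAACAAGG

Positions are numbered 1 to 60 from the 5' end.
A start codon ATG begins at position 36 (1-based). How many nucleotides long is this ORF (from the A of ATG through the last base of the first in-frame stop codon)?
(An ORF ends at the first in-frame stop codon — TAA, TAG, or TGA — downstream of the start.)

6

Codons from position 36: ATG (36–38), TAA (39–41).
TAA is the first in-frame stop; ORF spans 36–41, 6 nucleotides.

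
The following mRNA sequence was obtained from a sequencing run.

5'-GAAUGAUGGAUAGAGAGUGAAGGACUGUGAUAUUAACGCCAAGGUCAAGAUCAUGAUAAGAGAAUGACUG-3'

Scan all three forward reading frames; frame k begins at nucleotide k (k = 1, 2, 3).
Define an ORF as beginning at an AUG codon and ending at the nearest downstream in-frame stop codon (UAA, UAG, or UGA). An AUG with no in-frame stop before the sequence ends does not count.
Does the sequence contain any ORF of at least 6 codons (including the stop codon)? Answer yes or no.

Frame 1: GAA UGA UGG AUA GAG AGU GAA GGA CUG UGA UAU UAA CGC CAA GGU CAA GAU CAU GAU AAG AGA AUG ACU — no AUG→stop ORF.
Frame 2: AAU GAU GGA UAG AGA GUG AAG GAC UGU GAU AUU AAC GCC AAG GUC AAG AUC AUG AUA AGA GAA UGA CUG — AUG at 53, stop UGA at 65 → 15 nt.
Frame 3: AUG AUG GAU AGA GAG UGA AGG ACU GUG AUA UUA ACG CCA AGG UCA AGA UCA UGA UAA GAG AAU GAC — AUG at 3, stop UGA at 18 → 18 nt; AUG at 6, stop UGA at 18 → 15 nt.
Frame 3 has an ORF of 6 codons (positions 3–20) ≥ 6, so yes.

yes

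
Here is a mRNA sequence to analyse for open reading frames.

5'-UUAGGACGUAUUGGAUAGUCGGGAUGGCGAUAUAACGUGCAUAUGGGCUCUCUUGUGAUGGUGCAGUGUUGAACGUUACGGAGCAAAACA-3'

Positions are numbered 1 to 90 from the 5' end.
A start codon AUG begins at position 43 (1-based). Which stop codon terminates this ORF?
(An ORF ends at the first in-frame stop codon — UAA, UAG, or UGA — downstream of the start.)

UGA

Codons from position 43: AUG (43–45), GGC (46–48), UCU (49–51), CUU (52–54), GUG (55–57), AUG (58–60), GUG (61–63), CAG (64–66), UGU (67–69), UGA (70–72).
The first in-frame stop codon is UGA.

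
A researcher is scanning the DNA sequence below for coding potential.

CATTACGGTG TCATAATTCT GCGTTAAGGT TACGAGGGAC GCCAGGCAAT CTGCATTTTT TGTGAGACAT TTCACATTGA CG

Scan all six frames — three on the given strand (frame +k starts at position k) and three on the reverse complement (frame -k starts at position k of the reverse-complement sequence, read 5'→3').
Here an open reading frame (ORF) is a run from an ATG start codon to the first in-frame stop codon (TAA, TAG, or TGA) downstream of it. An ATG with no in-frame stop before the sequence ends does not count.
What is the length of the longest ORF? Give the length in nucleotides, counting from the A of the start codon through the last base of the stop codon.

Reverse complement (5'→3'): CGTCAATGTGAAATGTCTCACAAAAAATGCAGATTGCCTGGCGTCCCTCGTAACCTTAACGCAGAATTATGACACCGTAATG
Frame +1: CAT TAC GGT GTC ATA ATT CTG CGT TAA GGT TAC GAG GGA CGC CAG GCA ATC TGC ATT TTT TGT GAG ACA TTT CAC ATT GAC — no ATG→stop ORF.
Frame +2: ATT ACG GTG TCA TAA TTC TGC GTT AAG GTT ACG AGG GAC GCC AGG CAA TCT GCA TTT TTT GTG AGA CAT TTC ACA TTG ACG — no ATG→stop ORF.
Frame +3: TTA CGG TGT CAT AAT TCT GCG TTA AGG TTA CGA GGG ACG CCA GGC AAT CTG CAT TTT TTG TGA GAC ATT TCA CAT TGA — no ATG→stop ORF.
Frame -1: CGT CAA TGT GAA ATG TCT CAC AAA AAA TGC AGA TTG CCT GGC GTC CCT CGT AAC CTT AAC GCA GAA TTA TGA CAC CGT AAT — ATG at 13, stop TGA at 70 → 60 nt.
Frame -2: GTC AAT GTG AAA TGT CTC ACA AAA AAT GCA GAT TGC CTG GCG TCC CTC GTA ACC TTA ACG CAG AAT TAT GAC ACC GTA ATG — no ATG→stop ORF.
Frame -3: TCA ATG TGA AAT GTC TCA CAA AAA ATG CAG ATT GCC TGG CGT CCC TCG TAA CCT TAA CGC AGA ATT ATG ACA CCG TAA — ATG at 6, stop TGA at 9 → 6 nt; ATG at 27, stop TAA at 51 → 27 nt; ATG at 69, stop TAA at 78 → 12 nt.
Longest: frame -1, positions 13–72, 60 nt = 20 codons = 19 aa. → 60 nucleotides.

60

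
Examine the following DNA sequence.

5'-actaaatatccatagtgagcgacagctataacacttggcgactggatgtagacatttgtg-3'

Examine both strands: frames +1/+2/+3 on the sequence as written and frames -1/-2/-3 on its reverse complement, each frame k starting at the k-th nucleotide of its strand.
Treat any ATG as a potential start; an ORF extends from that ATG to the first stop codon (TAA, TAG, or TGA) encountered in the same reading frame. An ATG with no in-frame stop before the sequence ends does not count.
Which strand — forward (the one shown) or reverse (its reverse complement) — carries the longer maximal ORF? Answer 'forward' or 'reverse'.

reverse

Reverse complement (5'→3'): CACAAATGTCTACATCCAGTCGCCAAGTGTTATAGCTGTCGCTCACTATGGATATTTAGT
Frame +1: ACT AAA TAT CCA TAG TGA GCG ACA GCT ATA ACA CTT GGC GAC TGG ATG TAG ACA TTT GTG — ATG at 46, stop TAG at 49 → 6 nt.
Frame +2: CTA AAT ATC CAT AGT GAG CGA CAG CTA TAA CAC TTG GCG ACT GGA TGT AGA CAT TTG — no ATG→stop ORF.
Frame +3: TAA ATA TCC ATA GTG AGC GAC AGC TAT AAC ACT TGG CGA CTG GAT GTA GAC ATT TGT — no ATG→stop ORF.
Frame -1: CAC AAA TGT CTA CAT CCA GTC GCC AAG TGT TAT AGC TGT CGC TCA CTA TGG ATA TTT AGT — no ATG→stop ORF.
Frame -2: ACA AAT GTC TAC ATC CAG TCG CCA AGT GTT ATA GCT GTC GCT CAC TAT GGA TAT TTA — no ATG→stop ORF.
Frame -3: CAA ATG TCT ACA TCC AGT CGC CAA GTG TTA TAG CTG TCG CTC ACT ATG GAT ATT TAG — ATG at 6, stop TAG at 33 → 30 nt; ATG at 48, stop TAG at 57 → 12 nt.
Forward-strand max 6 nt; reverse-strand max 30 nt. The reverse strand has the longer ORF.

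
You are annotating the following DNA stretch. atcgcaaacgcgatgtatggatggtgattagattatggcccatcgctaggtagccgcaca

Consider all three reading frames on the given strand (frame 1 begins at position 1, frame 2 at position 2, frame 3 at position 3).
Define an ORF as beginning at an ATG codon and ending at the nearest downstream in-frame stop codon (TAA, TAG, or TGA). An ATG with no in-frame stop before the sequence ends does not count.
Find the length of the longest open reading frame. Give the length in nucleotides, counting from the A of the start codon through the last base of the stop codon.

33

Frame 1: ATC GCA AAC GCG ATG TAT GGA TGG TGA TTA GAT TAT GGC CCA TCG CTA GGT AGC CGC ACA — ATG at 13, stop TGA at 25 → 15 nt.
Frame 2: TCG CAA ACG CGA TGT ATG GAT GGT GAT TAG ATT ATG GCC CAT CGC TAG GTA GCC GCA — ATG at 17, stop TAG at 29 → 15 nt; ATG at 35, stop TAG at 47 → 15 nt.
Frame 3: CGC AAA CGC GAT GTA TGG ATG GTG ATT AGA TTA TGG CCC ATC GCT AGG TAG CCG CAC — ATG at 21, stop TAG at 51 → 33 nt.
Longest: frame 3, positions 21–53, 33 nt = 11 codons = 10 aa. → 33 nucleotides.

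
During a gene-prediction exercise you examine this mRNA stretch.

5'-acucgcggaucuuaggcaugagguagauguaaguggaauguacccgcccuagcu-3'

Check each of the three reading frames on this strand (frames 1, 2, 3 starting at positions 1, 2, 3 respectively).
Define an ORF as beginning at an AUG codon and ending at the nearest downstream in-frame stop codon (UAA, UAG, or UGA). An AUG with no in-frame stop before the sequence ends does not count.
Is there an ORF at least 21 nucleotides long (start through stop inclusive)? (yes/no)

Frame 1: ACU CGC GGA UCU UAG GCA UGA GGU AGA UGU AAG UGG AAU GUA CCC GCC CUA GCU — no AUG→stop ORF.
Frame 2: CUC GCG GAU CUU AGG CAU GAG GUA GAU GUA AGU GGA AUG UAC CCG CCC UAG — AUG at 38, stop UAG at 50 → 15 nt.
Frame 3: UCG CGG AUC UUA GGC AUG AGG UAG AUG UAA GUG GAA UGU ACC CGC CCU AGC — AUG at 18, stop UAG at 24 → 9 nt; AUG at 27, stop UAA at 30 → 6 nt.
Largest ORF found is 15 nucleotides < 21, so no.

no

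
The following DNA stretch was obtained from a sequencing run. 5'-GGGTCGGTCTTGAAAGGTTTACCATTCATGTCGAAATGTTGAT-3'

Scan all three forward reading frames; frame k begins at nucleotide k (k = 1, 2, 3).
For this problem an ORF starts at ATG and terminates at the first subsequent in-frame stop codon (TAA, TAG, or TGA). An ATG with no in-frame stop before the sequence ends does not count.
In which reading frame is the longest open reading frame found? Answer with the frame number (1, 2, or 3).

Frame 1: GGG TCG GTC TTG AAA GGT TTA CCA TTC ATG TCG AAA TGT TGA — ATG at 28, stop TGA at 40 → 15 nt.
Frame 2: GGT CGG TCT TGA AAG GTT TAC CAT TCA TGT CGA AAT GTT GAT — no ATG→stop ORF.
Frame 3: GTC GGT CTT GAA AGG TTT ACC ATT CAT GTC GAA ATG TTG — no ATG→stop ORF.
Longest ORF is 15 nt in frame 1 (positions 28–42).

1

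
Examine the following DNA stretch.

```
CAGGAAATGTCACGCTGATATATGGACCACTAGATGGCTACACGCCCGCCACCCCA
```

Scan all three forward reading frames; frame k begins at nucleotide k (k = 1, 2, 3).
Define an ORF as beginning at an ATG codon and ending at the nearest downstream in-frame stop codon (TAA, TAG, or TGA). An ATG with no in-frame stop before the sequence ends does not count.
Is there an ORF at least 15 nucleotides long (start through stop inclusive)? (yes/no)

no

Frame 1: CAG GAA ATG TCA CGC TGA TAT ATG GAC CAC TAG ATG GCT ACA CGC CCG CCA CCC — ATG at 7, stop TGA at 16 → 12 nt; ATG at 22, stop TAG at 31 → 12 nt.
Frame 2: AGG AAA TGT CAC GCT GAT ATA TGG ACC ACT AGA TGG CTA CAC GCC CGC CAC CCC — no ATG→stop ORF.
Frame 3: GGA AAT GTC ACG CTG ATA TAT GGA CCA CTA GAT GGC TAC ACG CCC GCC ACC CCA — no ATG→stop ORF.
Largest ORF found is 12 nucleotides < 15, so no.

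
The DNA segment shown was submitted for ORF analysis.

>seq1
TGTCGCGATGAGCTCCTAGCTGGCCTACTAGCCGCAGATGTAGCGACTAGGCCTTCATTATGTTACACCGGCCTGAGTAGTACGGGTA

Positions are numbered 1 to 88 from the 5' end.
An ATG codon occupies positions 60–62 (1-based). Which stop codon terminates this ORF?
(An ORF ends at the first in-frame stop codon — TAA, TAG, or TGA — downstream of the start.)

TAG

Codons from position 60: ATG (60–62), TTA (63–65), CAC (66–68), CGG (69–71), CCT (72–74), GAG (75–77), TAG (78–80).
The first in-frame stop codon is TAG.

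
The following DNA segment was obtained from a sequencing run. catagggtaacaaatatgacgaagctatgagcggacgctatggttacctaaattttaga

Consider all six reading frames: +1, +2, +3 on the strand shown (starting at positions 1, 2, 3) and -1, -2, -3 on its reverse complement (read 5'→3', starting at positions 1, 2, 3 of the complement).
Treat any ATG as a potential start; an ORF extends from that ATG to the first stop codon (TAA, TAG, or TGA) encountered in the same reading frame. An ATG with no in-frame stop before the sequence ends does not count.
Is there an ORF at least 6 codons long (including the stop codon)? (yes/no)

Reverse complement (5'→3'): TCTAAAATTTAGGTAACCATAGCGTCCGCTCATAGCTTCGTCATATTTGTTACCCTATG
Frame +1: CAT AGG GTA ACA AAT ATG ACG AAG CTA TGA GCG GAC GCT ATG GTT ACC TAA ATT TTA — ATG at 16, stop TGA at 28 → 15 nt; ATG at 40, stop TAA at 49 → 12 nt.
Frame +2: ATA GGG TAA CAA ATA TGA CGA AGC TAT GAG CGG ACG CTA TGG TTA CCT AAA TTT TAG — no ATG→stop ORF.
Frame +3: TAG GGT AAC AAA TAT GAC GAA GCT ATG AGC GGA CGC TAT GGT TAC CTA AAT TTT AGA — no ATG→stop ORF.
Frame -1: TCT AAA ATT TAG GTA ACC ATA GCG TCC GCT CAT AGC TTC GTC ATA TTT GTT ACC CTA — no ATG→stop ORF.
Frame -2: CTA AAA TTT AGG TAA CCA TAG CGT CCG CTC ATA GCT TCG TCA TAT TTG TTA CCC TAT — no ATG→stop ORF.
Frame -3: TAA AAT TTA GGT AAC CAT AGC GTC CGC TCA TAG CTT CGT CAT ATT TGT TAC CCT ATG — no ATG→stop ORF.
Largest ORF found is 5 codons < 6, so no.

no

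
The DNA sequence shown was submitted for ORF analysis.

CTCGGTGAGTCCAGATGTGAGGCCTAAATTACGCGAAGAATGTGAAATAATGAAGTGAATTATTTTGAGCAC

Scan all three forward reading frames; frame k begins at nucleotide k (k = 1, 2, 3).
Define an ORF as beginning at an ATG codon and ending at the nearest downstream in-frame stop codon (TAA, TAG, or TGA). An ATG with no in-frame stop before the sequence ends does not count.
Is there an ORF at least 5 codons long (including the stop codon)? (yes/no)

no

Frame 1: CTC GGT GAG TCC AGA TGT GAG GCC TAA ATT ACG CGA AGA ATG TGA AAT AAT GAA GTG AAT TAT TTT GAG CAC — ATG at 40, stop TGA at 43 → 6 nt.
Frame 2: TCG GTG AGT CCA GAT GTG AGG CCT AAA TTA CGC GAA GAA TGT GAA ATA ATG AAG TGA ATT ATT TTG AGC — ATG at 50, stop TGA at 56 → 9 nt.
Frame 3: CGG TGA GTC CAG ATG TGA GGC CTA AAT TAC GCG AAG AAT GTG AAA TAA TGA AGT GAA TTA TTT TGA GCA — ATG at 15, stop TGA at 18 → 6 nt.
Largest ORF found is 3 codons < 5, so no.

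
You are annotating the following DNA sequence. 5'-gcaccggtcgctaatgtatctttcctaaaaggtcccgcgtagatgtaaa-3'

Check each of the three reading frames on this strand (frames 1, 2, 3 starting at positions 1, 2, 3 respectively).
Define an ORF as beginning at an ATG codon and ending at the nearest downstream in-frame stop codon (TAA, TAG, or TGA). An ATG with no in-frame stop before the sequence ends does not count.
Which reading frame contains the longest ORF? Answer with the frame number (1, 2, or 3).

2

Frame 1: GCA CCG GTC GCT AAT GTA TCT TTC CTA AAA GGT CCC GCG TAG ATG TAA — ATG at 43, stop TAA at 46 → 6 nt.
Frame 2: CAC CGG TCG CTA ATG TAT CTT TCC TAA AAG GTC CCG CGT AGA TGT AAA — ATG at 14, stop TAA at 26 → 15 nt.
Frame 3: ACC GGT CGC TAA TGT ATC TTT CCT AAA AGG TCC CGC GTA GAT GTA — no ATG→stop ORF.
Longest ORF is 15 nt in frame 2 (positions 14–28).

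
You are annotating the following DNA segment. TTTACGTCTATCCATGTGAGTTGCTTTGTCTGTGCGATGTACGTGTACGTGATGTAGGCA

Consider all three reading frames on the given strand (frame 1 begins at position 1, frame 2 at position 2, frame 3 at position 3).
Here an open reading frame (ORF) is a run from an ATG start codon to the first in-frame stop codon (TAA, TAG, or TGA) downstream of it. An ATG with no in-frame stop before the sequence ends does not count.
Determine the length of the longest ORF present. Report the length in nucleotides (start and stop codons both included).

21

Frame 1: TTT ACG TCT ATC CAT GTG AGT TGC TTT GTC TGT GCG ATG TAC GTG TAC GTG ATG TAG GCA — ATG at 37, stop TAG at 55 → 21 nt; ATG at 52, stop TAG at 55 → 6 nt.
Frame 2: TTA CGT CTA TCC ATG TGA GTT GCT TTG TCT GTG CGA TGT ACG TGT ACG TGA TGT AGG — ATG at 14, stop TGA at 17 → 6 nt.
Frame 3: TAC GTC TAT CCA TGT GAG TTG CTT TGT CTG TGC GAT GTA CGT GTA CGT GAT GTA GGC — no ATG→stop ORF.
Longest: frame 1, positions 37–57, 21 nt = 7 codons = 6 aa. → 21 nucleotides.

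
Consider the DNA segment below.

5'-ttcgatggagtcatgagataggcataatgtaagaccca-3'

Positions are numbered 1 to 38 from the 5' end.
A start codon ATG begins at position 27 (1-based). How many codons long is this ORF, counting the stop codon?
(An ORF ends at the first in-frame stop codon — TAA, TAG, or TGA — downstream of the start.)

Codons from position 27: ATG (27–29), TAA (30–32).
TAA is the first in-frame stop; that's 2 codons including the stop.

2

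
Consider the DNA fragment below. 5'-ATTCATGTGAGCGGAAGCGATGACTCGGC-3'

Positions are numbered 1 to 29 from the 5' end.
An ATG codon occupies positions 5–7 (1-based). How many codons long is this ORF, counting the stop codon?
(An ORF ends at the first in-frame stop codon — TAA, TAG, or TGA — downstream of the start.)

2

Codons from position 5: ATG (5–7), TGA (8–10).
TGA is the first in-frame stop; that's 2 codons including the stop.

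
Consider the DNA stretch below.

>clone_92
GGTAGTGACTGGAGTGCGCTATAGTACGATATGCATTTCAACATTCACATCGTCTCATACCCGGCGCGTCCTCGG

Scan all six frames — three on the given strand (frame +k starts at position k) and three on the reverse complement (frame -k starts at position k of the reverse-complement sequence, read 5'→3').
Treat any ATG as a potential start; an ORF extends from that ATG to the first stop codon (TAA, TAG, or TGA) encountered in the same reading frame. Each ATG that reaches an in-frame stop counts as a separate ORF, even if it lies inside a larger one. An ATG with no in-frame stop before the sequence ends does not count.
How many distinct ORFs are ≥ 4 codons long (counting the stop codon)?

2

Reverse complement (5'→3'): CCGAGGACGCGCCGGGTATGAGACGATGTGAATGTTGAAATGCATATCGTACTATAGCGCACTCCAGTCACTACC
Frame +1: GGT AGT GAC TGG AGT GCG CTA TAG TAC GAT ATG CAT TTC AAC ATT CAC ATC GTC TCA TAC CCG GCG CGT CCT CGG — no ATG→stop ORF.
Frame +2: GTA GTG ACT GGA GTG CGC TAT AGT ACG ATA TGC ATT TCA ACA TTC ACA TCG TCT CAT ACC CGG CGC GTC CTC — no ATG→stop ORF.
Frame +3: TAG TGA CTG GAG TGC GCT ATA GTA CGA TAT GCA TTT CAA CAT TCA CAT CGT CTC ATA CCC GGC GCG TCC TCG — no ATG→stop ORF.
Frame -1: CCG AGG ACG CGC CGG GTA TGA GAC GAT GTG AAT GTT GAA ATG CAT ATC GTA CTA TAG CGC ACT CCA GTC ACT ACC — ATG at 40, stop TAG at 55 → 18 nt.
Frame -2: CGA GGA CGC GCC GGG TAT GAG ACG ATG TGA ATG TTG AAA TGC ATA TCG TAC TAT AGC GCA CTC CAG TCA CTA — ATG at 26, stop TGA at 29 → 6 nt.
Frame -3: GAG GAC GCG CCG GGT ATG AGA CGA TGT GAA TGT TGA AAT GCA TAT CGT ACT ATA GCG CAC TCC AGT CAC TAC — ATG at 18, stop TGA at 36 → 21 nt.
ORFs ≥ 4 codons: frame -1 40–57 (6 codons), frame -3 18–38 (7 codons). Count = 2.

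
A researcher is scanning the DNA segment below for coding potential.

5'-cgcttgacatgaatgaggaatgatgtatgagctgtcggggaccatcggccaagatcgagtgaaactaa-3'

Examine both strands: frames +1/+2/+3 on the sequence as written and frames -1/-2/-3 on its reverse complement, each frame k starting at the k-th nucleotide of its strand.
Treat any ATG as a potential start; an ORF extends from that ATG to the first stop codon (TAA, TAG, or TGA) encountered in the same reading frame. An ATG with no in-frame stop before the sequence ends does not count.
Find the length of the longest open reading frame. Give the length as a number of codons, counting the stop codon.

12

Reverse complement (5'→3'): TTAGTTTCACTCGATCTTGGCCGATGGTCCCCGACAGCTCATACATCATTCCTCATTCATGTCAAGCG
Frame +1: CGC TTG ACA TGA ATG AGG AAT GAT GTA TGA GCT GTC GGG GAC CAT CGG CCA AGA TCG AGT GAA ACT — ATG at 13, stop TGA at 28 → 18 nt.
Frame +2: GCT TGA CAT GAA TGA GGA ATG ATG TAT GAG CTG TCG GGG ACC ATC GGC CAA GAT CGA GTG AAA CTA — no ATG→stop ORF.
Frame +3: CTT GAC ATG AAT GAG GAA TGA TGT ATG AGC TGT CGG GGA CCA TCG GCC AAG ATC GAG TGA AAC TAA — ATG at 9, stop TGA at 21 → 15 nt; ATG at 27, stop TGA at 60 → 36 nt.
Frame -1: TTA GTT TCA CTC GAT CTT GGC CGA TGG TCC CCG ACA GCT CAT ACA TCA TTC CTC ATT CAT GTC AAG — no ATG→stop ORF.
Frame -2: TAG TTT CAC TCG ATC TTG GCC GAT GGT CCC CGA CAG CTC ATA CAT CAT TCC TCA TTC ATG TCA AGC — no ATG→stop ORF.
Frame -3: AGT TTC ACT CGA TCT TGG CCG ATG GTC CCC GAC AGC TCA TAC ATC ATT CCT CAT TCA TGT CAA GCG — no ATG→stop ORF.
Longest: frame +3, positions 27–62, 36 nt = 12 codons = 11 aa. → 12 codons.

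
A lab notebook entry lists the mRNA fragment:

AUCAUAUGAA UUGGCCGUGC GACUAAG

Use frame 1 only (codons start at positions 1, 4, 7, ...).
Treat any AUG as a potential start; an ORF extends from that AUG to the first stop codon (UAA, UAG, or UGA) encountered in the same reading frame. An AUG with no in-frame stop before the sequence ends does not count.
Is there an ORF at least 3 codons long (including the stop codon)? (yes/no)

no

Frame 1: AUC AUA UGA AUU GGC CGU GCG ACU AAG — no AUG→stop ORF.
Largest ORF found is 0 codons < 3, so no.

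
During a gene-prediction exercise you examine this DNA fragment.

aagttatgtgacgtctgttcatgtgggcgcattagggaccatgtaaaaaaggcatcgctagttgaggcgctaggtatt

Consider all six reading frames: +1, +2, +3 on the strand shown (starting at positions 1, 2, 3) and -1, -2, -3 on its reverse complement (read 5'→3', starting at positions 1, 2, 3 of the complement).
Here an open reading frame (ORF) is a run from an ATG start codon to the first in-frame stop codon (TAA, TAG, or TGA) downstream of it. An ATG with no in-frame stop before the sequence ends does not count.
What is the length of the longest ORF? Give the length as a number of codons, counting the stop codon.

Reverse complement (5'→3'): AATACCTAGCGCCTCAACTAGCGATGCCTTTTTTACATGGTCCCTAATGCGCCCACATGAACAGACGTCACATAACTT
Frame +1: AAG TTA TGT GAC GTC TGT TCA TGT GGG CGC ATT AGG GAC CAT GTA AAA AAG GCA TCG CTA GTT GAG GCG CTA GGT ATT — no ATG→stop ORF.
Frame +2: AGT TAT GTG ACG TCT GTT CAT GTG GGC GCA TTA GGG ACC ATG TAA AAA AGG CAT CGC TAG TTG AGG CGC TAG GTA — ATG at 41, stop TAA at 44 → 6 nt.
Frame +3: GTT ATG TGA CGT CTG TTC ATG TGG GCG CAT TAG GGA CCA TGT AAA AAA GGC ATC GCT AGT TGA GGC GCT AGG TAT — ATG at 6, stop TGA at 9 → 6 nt; ATG at 21, stop TAG at 33 → 15 nt.
Frame -1: AAT ACC TAG CGC CTC AAC TAG CGA TGC CTT TTT TAC ATG GTC CCT AAT GCG CCC ACA TGA ACA GAC GTC ACA TAA CTT — ATG at 37, stop TGA at 58 → 24 nt.
Frame -2: ATA CCT AGC GCC TCA ACT AGC GAT GCC TTT TTT ACA TGG TCC CTA ATG CGC CCA CAT GAA CAG ACG TCA CAT AAC — no ATG→stop ORF.
Frame -3: TAC CTA GCG CCT CAA CTA GCG ATG CCT TTT TTA CAT GGT CCC TAA TGC GCC CAC ATG AAC AGA CGT CAC ATA ACT — ATG at 24, stop TAA at 45 → 24 nt.
Longest: frame -1, positions 37–60, 24 nt = 8 codons = 7 aa. → 8 codons.

8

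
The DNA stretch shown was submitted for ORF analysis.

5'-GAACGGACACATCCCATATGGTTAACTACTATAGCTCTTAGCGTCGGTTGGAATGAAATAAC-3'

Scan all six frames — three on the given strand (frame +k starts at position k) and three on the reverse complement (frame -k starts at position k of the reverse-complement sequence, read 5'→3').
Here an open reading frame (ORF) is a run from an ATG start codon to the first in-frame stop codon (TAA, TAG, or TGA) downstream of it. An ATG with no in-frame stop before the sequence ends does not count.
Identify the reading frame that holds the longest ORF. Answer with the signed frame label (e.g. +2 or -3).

+3

Reverse complement (5'→3'): GTTATTTCATTCCAACCGACGCTAAGAGCTATAGTAGTTAACCATATGGGATGTGTCCGTTC
Frame +1: GAA CGG ACA CAT CCC ATA TGG TTA ACT ACT ATA GCT CTT AGC GTC GGT TGG AAT GAA ATA — no ATG→stop ORF.
Frame +2: AAC GGA CAC ATC CCA TAT GGT TAA CTA CTA TAG CTC TTA GCG TCG GTT GGA ATG AAA TAA — ATG at 53, stop TAA at 59 → 9 nt.
Frame +3: ACG GAC ACA TCC CAT ATG GTT AAC TAC TAT AGC TCT TAG CGT CGG TTG GAA TGA AAT AAC — ATG at 18, stop TAG at 39 → 24 nt.
Frame -1: GTT ATT TCA TTC CAA CCG ACG CTA AGA GCT ATA GTA GTT AAC CAT ATG GGA TGT GTC CGT — no ATG→stop ORF.
Frame -2: TTA TTT CAT TCC AAC CGA CGC TAA GAG CTA TAG TAG TTA ACC ATA TGG GAT GTG TCC GTT — no ATG→stop ORF.
Frame -3: TAT TTC ATT CCA ACC GAC GCT AAG AGC TAT AGT AGT TAA CCA TAT GGG ATG TGT CCG TTC — no ATG→stop ORF.
Longest ORF is 24 nt in frame +3 (positions 18–41).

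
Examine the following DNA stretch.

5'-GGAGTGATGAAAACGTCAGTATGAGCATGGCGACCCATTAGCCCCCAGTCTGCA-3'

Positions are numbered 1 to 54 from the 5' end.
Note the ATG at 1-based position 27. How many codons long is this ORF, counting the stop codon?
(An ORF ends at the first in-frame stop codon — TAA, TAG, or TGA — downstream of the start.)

5

Codons from position 27: ATG (27–29), GCG (30–32), ACC (33–35), CAT (36–38), TAG (39–41).
TAG is the first in-frame stop; that's 5 codons including the stop.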